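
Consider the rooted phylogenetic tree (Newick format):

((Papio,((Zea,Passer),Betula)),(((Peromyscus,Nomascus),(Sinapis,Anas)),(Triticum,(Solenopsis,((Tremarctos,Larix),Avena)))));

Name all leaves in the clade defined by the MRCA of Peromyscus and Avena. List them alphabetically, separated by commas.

Tracing Peromyscus: it sits inside (Peromyscus,Nomascus).
Tracing Avena: it sits inside ((Tremarctos,Larix),Avena).
The smallest clade enclosing both is (((Peromyscus,Nomascus),(Sinapis,Anas)),(Triticum,(Solenopsis,((Tremarctos,Larix),Avena)))); the answer is its 9 terminal taxa in alphabetical order.

Anas, Avena, Larix, Nomascus, Peromyscus, Sinapis, Solenopsis, Tremarctos, Triticum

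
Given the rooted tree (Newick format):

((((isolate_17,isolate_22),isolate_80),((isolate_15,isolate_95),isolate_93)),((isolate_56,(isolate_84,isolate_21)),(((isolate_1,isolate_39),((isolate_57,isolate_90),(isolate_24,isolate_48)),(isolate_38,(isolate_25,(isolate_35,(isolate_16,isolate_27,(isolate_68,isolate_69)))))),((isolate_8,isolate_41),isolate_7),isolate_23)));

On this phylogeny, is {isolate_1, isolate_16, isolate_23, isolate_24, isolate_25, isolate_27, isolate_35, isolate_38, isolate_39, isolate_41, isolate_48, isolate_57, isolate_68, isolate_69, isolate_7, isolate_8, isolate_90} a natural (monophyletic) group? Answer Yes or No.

The most recent common ancestor of these taxa subtends (((isolate_1,isolate_39),((isolate_57,isolate_90),(isolate_24,isolate_48)),(isolate_38,(isolate_25,(isolate_35,(isolate_16,isolate_27,(isolate_68,isolate_69)))))),((isolate_8,isolate_41),isolate_7),isolate_23).
That clade has exactly 17 tips — every listed taxon and nothing else — so the group is monophyletic.

Yes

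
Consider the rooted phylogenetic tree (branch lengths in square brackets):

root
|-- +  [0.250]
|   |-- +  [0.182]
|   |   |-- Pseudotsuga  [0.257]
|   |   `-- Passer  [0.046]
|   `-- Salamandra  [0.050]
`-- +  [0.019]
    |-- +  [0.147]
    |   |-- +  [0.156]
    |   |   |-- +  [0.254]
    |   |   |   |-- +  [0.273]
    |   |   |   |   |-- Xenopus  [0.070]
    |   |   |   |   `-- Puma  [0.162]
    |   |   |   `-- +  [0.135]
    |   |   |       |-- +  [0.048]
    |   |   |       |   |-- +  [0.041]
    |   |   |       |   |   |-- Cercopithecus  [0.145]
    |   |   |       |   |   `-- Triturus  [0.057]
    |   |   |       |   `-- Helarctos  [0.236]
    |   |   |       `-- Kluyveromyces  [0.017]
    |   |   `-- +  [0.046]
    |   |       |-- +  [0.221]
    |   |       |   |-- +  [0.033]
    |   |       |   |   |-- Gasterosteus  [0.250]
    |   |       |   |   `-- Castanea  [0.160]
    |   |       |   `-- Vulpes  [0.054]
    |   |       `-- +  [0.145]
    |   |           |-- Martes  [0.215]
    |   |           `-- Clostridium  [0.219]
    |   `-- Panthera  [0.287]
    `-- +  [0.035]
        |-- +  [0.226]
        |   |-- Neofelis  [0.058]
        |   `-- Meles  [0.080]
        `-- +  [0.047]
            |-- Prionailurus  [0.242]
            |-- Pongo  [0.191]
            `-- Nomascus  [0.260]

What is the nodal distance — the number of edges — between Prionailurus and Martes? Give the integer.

The MRCA of Prionailurus and Martes is the node subtending (((((Xenopus,Puma),(((Cercopithecus,Triturus),Helarctos),Kluyveromyces)),(((Gasterosteus,Castanea),Vulpes),(Martes,Clostridium))),Panthera),((Neofelis,Meles),(Prionailurus,Pongo,Nomascus))).
From Prionailurus up to that node: 3 branches. From Martes up to the same node: 5 branches. Total: 3 + 5 = 8.

8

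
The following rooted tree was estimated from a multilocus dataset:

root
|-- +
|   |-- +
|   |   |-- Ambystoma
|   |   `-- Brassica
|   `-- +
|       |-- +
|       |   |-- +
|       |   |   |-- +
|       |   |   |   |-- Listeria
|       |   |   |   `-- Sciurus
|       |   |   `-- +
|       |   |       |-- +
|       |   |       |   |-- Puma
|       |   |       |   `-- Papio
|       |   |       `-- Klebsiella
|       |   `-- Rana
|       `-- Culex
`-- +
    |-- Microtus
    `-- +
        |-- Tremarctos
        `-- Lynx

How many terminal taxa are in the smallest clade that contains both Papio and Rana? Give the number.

6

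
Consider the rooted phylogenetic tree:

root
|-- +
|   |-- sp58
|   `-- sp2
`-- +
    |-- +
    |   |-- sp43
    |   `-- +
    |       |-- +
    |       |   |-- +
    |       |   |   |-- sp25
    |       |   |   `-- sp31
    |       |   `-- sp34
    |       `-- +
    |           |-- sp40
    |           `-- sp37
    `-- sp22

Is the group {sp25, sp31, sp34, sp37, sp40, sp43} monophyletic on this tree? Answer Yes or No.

Yes

The most recent common ancestor of these taxa subtends (sp43,(((sp25,sp31),sp34),(sp40,sp37))).
That clade has exactly 6 tips — every listed taxon and nothing else — so the group is monophyletic.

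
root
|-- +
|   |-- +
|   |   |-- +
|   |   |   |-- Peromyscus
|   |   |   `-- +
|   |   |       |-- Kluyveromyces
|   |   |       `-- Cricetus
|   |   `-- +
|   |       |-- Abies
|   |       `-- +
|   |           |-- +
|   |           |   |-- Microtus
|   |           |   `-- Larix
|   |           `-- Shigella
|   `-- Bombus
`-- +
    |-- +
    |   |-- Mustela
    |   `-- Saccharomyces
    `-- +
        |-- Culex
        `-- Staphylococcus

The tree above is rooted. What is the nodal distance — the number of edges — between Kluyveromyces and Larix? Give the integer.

The MRCA of Kluyveromyces and Larix is the node subtending ((Peromyscus,(Kluyveromyces,Cricetus)),(Abies,((Microtus,Larix),Shigella))).
From Kluyveromyces up to that node: 3 branches. From Larix up to the same node: 4 branches. Total: 3 + 4 = 7.

7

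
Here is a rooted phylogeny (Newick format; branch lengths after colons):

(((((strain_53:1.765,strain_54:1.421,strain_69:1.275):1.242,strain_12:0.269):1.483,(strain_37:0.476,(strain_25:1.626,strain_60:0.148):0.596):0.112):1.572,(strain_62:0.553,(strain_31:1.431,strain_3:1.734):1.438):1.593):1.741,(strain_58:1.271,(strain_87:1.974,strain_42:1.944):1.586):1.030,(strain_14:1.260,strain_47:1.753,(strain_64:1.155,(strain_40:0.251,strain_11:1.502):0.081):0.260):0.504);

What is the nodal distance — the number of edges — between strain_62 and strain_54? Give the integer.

The MRCA of strain_62 and strain_54 is the node subtending ((((strain_53,strain_54,strain_69),strain_12),(strain_37,(strain_25,strain_60))),(strain_62,(strain_31,strain_3))).
From strain_62 up to that node: 2 branches. From strain_54 up to the same node: 4 branches. Total: 2 + 4 = 6.

6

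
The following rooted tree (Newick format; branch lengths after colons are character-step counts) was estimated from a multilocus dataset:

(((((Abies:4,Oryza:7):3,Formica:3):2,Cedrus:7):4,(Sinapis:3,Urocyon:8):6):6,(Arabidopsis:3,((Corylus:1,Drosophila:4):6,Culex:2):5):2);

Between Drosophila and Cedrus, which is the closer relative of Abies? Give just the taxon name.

The MRCA of Abies and Cedrus subtends (((Abies,Oryza),Formica),Cedrus) (4 taxa).
The MRCA of Abies and Drosophila is the root, subtending the entire tree (10 taxa).
The first is nested inside the second, so Abies shares a more recent common ancestor with Cedrus.

Cedrus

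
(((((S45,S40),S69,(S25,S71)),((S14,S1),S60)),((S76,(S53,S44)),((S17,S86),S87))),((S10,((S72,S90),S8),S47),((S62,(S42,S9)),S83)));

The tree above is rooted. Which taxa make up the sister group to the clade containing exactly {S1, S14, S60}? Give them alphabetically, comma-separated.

S25, S40, S45, S69, S71

The clade containing exactly {S1, S14, S60} attaches to the tree at the node subtending (((S45,S40),S69,(S25,S71)),((S14,S1),S60)).
The other lineage descending from that same node — the sister group — is ((S45,S40),S69,(S25,S71)); its 5 tips in alphabetical order are the answer.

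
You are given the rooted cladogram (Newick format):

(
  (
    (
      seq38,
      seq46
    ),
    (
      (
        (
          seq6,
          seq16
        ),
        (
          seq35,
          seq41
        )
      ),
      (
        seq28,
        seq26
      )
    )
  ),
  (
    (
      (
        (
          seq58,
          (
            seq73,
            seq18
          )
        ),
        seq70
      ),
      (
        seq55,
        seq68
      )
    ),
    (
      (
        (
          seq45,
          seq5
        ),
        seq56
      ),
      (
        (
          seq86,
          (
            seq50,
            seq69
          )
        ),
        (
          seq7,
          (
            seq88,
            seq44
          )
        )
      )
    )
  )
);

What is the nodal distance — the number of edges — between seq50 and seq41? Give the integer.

The MRCA of seq50 and seq41 is the root of the tree.
From seq50 up to that node: 6 branches. From seq41 up to the same node: 5 branches. Total: 6 + 5 = 11.

11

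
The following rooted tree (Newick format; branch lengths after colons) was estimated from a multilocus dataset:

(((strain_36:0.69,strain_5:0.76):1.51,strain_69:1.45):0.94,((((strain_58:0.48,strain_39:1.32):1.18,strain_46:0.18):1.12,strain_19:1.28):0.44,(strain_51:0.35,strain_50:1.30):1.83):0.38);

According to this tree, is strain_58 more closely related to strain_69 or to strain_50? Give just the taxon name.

strain_50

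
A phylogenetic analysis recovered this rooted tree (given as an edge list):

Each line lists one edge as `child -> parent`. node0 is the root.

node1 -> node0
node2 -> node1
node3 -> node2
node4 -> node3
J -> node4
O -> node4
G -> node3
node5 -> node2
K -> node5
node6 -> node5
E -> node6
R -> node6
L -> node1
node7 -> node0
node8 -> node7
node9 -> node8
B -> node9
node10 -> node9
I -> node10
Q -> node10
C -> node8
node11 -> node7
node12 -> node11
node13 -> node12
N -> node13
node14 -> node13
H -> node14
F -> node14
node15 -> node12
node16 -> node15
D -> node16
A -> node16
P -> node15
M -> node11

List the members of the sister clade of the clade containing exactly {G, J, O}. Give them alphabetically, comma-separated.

The clade containing exactly {G, J, O} attaches to the tree at the node subtending (((J,O),G),(K,(E,R))).
The other lineage descending from that same node — the sister group — is (K,(E,R)); its 3 tips in alphabetical order are the answer.

E, K, R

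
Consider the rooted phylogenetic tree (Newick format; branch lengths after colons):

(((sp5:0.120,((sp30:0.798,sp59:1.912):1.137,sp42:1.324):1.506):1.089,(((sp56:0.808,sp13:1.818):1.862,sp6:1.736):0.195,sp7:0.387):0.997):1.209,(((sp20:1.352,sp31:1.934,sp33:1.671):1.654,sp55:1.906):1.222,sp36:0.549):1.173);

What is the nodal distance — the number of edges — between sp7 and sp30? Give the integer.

6

The MRCA of sp7 and sp30 is the node subtending ((sp5,((sp30,sp59),sp42)),(((sp56,sp13),sp6),sp7)).
From sp7 up to that node: 2 branches. From sp30 up to the same node: 4 branches. Total: 2 + 4 = 6.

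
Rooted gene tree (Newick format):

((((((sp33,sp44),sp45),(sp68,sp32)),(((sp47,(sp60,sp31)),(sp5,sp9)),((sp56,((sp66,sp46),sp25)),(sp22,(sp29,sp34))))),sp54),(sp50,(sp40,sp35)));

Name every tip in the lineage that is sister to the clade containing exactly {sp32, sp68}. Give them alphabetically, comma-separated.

sp33, sp44, sp45

The clade containing exactly {sp32, sp68} attaches to the tree at the node subtending (((sp33,sp44),sp45),(sp68,sp32)).
The other lineage descending from that same node — the sister group — is ((sp33,sp44),sp45); its 3 tips in alphabetical order are the answer.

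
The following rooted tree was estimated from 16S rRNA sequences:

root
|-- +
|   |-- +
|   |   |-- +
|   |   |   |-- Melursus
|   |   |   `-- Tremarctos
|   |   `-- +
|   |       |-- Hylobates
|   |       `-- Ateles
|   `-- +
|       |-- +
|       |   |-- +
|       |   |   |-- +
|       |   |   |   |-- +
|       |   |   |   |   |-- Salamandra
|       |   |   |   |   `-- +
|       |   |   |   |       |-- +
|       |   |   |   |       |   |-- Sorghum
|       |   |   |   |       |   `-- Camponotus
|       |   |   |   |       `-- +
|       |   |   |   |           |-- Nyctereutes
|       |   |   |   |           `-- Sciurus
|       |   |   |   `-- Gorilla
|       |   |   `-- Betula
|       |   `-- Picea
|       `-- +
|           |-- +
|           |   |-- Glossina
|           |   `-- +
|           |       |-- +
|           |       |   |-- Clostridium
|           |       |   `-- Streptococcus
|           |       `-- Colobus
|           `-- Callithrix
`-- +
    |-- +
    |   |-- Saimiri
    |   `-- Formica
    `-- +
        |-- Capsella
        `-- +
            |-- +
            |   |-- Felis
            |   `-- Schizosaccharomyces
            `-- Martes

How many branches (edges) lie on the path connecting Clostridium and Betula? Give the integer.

The MRCA of Clostridium and Betula is the node subtending (((((Salamandra,((Sorghum,Camponotus),(Nyctereutes,Sciurus))),Gorilla),Betula),Picea),((Glossina,((Clostridium,Streptococcus),Colobus)),Callithrix)).
From Clostridium up to that node: 5 branches. From Betula up to the same node: 3 branches. Total: 5 + 3 = 8.

8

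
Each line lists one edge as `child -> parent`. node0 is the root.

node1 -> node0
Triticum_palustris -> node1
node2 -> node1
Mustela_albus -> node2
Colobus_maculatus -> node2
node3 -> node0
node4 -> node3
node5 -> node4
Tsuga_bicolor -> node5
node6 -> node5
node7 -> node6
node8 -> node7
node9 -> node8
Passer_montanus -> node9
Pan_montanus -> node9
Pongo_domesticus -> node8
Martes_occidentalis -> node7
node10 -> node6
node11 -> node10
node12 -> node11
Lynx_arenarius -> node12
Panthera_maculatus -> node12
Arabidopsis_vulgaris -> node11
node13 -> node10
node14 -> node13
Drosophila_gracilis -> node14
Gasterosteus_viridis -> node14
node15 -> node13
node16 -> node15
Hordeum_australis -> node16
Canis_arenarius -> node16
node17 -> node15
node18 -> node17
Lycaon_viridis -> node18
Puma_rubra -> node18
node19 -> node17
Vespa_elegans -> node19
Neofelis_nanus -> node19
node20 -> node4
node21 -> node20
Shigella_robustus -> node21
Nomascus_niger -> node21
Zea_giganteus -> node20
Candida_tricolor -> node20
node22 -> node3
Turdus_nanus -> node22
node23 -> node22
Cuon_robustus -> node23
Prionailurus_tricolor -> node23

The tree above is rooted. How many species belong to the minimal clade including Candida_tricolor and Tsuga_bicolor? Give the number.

20

The MRCA of Candida_tricolor and Tsuga_bicolor is the node subtending ((Tsuga_bicolor,((((Passer_montanus,Pan_montanus),Pongo_domesticus),Martes_occidentalis),(((Lynx_arenarius,Panthera_maculatus),Arabidopsis_vulgaris),((Drosophila_gracilis,Gasterosteus_viridis),((Hordeum_australis,Canis_arenarius),((Lycaon_viridis,Puma_rubra),(Vespa_elegans,Neofelis_nanus))))))),((Shigella_robustus,Nomascus_niger),Zea_giganteus,Candida_tricolor)).
That clade contains 20 terminal taxa: Arabidopsis_vulgaris, Candida_tricolor, Canis_arenarius, Drosophila_gracilis, Gasterosteus_viridis, Hordeum_australis, Lycaon_viridis, Lynx_arenarius, Martes_occidentalis, Neofelis_nanus, Nomascus_niger, Pan_montanus, Panthera_maculatus, Passer_montanus, Pongo_domesticus, Puma_rubra, Shigella_robustus, Tsuga_bicolor, Vespa_elegans, Zea_giganteus.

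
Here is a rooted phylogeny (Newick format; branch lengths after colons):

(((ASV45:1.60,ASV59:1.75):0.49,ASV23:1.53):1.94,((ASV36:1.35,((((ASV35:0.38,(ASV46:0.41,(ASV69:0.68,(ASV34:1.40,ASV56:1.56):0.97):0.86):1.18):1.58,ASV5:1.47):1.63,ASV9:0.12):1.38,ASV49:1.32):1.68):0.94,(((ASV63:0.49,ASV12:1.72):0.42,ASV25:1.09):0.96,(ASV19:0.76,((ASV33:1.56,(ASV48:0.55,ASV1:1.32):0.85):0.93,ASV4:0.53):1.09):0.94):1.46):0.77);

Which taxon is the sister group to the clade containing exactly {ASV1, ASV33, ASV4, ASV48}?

The clade containing exactly {ASV1, ASV33, ASV4, ASV48} attaches to the tree at the node subtending (ASV19,((ASV33,(ASV48,ASV1)),ASV4)).
The other lineage descending from that same node — the sister group — is the single tip ASV19.

ASV19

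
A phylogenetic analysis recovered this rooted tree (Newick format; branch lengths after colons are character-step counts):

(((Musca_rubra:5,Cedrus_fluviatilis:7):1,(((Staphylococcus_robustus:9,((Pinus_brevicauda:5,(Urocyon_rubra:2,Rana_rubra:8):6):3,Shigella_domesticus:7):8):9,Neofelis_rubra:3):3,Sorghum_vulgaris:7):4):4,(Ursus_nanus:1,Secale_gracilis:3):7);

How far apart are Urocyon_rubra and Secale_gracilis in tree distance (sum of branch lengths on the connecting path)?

The path runs Urocyon_rubra → … → MRCA → … → Secale_gracilis; the MRCA is the root of the tree.
Branch lengths along that path: 2 + 6 + 3 + 8 + 9 + 3 + 4 + 4 + 7 + 3 = 49.

49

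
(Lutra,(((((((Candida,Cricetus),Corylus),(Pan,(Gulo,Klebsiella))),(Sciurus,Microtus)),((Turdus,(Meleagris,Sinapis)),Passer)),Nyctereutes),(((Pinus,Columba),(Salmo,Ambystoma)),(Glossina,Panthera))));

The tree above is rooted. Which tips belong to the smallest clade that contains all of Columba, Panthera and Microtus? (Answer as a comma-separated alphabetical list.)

Tracing Columba: it sits inside (Pinus,Columba).
Tracing Panthera: it sits inside (Glossina,Panthera).
Tracing Microtus: it sits inside (Sciurus,Microtus).
The smallest clade enclosing all 3 is (((((((Candida,Cricetus),Corylus),(Pan,(Gulo,Klebsiella))),(Sciurus,Microtus)),((Turdus,(Meleagris,Sinapis)),Passer)),Nyctereutes),(((Pinus,Columba),(Salmo,Ambystoma)),(Glossina,Panthera))); the answer is its 19 terminal taxa in alphabetical order.

Ambystoma, Candida, Columba, Corylus, Cricetus, Glossina, Gulo, Klebsiella, Meleagris, Microtus, Nyctereutes, Pan, Panthera, Passer, Pinus, Salmo, Sciurus, Sinapis, Turdus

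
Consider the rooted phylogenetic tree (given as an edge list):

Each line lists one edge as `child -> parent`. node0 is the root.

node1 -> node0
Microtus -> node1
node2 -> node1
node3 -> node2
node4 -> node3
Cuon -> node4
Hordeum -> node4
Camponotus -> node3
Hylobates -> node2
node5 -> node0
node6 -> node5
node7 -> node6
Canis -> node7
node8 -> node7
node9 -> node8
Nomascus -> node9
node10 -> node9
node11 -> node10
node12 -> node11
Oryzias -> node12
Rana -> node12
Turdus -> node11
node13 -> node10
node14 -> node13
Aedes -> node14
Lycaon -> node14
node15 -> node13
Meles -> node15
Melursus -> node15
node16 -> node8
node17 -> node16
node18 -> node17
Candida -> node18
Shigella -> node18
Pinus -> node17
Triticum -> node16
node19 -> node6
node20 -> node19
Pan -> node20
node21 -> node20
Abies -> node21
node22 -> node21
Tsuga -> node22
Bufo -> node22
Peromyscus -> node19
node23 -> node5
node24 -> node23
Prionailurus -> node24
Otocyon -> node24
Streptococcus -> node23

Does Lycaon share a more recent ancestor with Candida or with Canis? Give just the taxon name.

The MRCA of Lycaon and Candida subtends ((Nomascus,(((Oryzias,Rana),Turdus),((Aedes,Lycaon),(Meles,Melursus)))),(((Candida,Shigella),Pinus),Triticum)) (12 taxa).
The MRCA of Lycaon and Canis subtends (Canis,((Nomascus,(((Oryzias,Rana),Turdus),((Aedes,Lycaon),(Meles,Melursus)))),(((Candida,Shigella),Pinus),Triticum))) (13 taxa).
The first is nested inside the second, so Lycaon shares a more recent common ancestor with Candida.

Candida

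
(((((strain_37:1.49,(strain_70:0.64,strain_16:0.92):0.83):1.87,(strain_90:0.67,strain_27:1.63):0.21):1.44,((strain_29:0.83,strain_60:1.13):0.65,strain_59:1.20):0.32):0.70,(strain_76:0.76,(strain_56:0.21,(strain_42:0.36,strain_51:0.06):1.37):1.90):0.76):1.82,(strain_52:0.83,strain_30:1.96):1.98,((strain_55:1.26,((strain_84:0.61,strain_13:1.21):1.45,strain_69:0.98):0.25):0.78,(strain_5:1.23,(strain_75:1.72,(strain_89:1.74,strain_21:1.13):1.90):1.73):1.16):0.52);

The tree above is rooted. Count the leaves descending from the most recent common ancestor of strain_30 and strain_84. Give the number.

22

The MRCA of strain_30 and strain_84 is the root, so the clade is the entire tree.
That clade contains 22 terminal taxa: strain_13, strain_16, strain_21, strain_27, strain_29, strain_30, strain_37, strain_42, strain_5, strain_51, strain_52, strain_55, strain_56, strain_59, strain_60, strain_69, strain_70, strain_75, strain_76, strain_84, strain_89, strain_90.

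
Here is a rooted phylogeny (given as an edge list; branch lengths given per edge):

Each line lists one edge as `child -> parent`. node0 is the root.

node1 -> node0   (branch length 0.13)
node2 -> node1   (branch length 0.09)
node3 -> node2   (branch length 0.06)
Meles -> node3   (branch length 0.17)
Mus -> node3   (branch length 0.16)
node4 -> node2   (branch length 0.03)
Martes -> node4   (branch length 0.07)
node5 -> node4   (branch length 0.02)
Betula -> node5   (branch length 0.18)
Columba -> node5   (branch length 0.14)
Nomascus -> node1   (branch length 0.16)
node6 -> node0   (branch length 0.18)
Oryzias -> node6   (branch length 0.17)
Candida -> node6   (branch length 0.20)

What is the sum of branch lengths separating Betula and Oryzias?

The path runs Betula → … → MRCA → … → Oryzias; the MRCA is the root of the tree.
Branch lengths along that path: 0.18 + 0.02 + 0.03 + 0.09 + 0.13 + 0.18 + 0.17 = 0.80.

0.80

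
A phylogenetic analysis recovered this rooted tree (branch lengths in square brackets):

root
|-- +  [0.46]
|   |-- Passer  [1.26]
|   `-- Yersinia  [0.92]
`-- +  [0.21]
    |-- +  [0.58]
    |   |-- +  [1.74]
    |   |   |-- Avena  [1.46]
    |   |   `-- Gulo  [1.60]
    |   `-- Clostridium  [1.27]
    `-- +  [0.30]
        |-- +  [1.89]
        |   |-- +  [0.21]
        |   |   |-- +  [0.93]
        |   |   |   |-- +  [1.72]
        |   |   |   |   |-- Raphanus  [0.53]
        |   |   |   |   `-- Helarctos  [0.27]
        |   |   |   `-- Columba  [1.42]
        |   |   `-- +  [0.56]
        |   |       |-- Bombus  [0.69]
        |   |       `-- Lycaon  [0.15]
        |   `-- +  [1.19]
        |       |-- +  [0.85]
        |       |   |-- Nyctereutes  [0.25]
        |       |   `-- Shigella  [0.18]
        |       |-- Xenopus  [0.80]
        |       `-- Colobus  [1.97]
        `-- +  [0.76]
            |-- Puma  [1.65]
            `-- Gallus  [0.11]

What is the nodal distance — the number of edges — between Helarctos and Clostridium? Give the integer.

The MRCA of Helarctos and Clostridium is the node subtending (((Avena,Gulo),Clostridium),(((((Raphanus,Helarctos),Columba),(Bombus,Lycaon)),((Nyctereutes,Shigella),Xenopus,Colobus)),(Puma,Gallus))).
From Helarctos up to that node: 6 branches. From Clostridium up to the same node: 2 branches. Total: 6 + 2 = 8.

8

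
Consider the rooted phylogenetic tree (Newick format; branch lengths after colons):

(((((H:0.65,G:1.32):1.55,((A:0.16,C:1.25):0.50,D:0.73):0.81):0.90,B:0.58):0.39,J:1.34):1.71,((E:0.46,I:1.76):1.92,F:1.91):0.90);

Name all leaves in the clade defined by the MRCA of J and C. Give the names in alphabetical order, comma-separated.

Tracing J: it sits inside ((((H,G),((A,C),D)),B),J).
Tracing C: it sits inside (A,C).
The smallest clade enclosing both is ((((H,G),((A,C),D)),B),J); the answer is its 7 terminal taxa in alphabetical order.

A, B, C, D, G, H, J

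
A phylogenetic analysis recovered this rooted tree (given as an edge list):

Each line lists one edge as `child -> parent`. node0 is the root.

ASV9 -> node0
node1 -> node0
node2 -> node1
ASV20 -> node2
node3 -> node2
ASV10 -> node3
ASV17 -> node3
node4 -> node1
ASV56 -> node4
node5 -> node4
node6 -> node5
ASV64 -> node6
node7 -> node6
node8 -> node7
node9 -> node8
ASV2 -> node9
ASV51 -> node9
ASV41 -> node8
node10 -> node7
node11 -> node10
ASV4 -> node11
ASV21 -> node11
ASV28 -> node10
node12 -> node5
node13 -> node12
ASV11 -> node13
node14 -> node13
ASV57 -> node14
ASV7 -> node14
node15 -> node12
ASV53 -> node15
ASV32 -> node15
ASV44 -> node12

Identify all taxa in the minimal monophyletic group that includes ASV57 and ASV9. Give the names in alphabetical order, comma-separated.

ASV10, ASV11, ASV17, ASV2, ASV20, ASV21, ASV28, ASV32, ASV4, ASV41, ASV44, ASV51, ASV53, ASV56, ASV57, ASV64, ASV7, ASV9

Tracing ASV57: it sits inside (ASV57,ASV7).
Tracing ASV9: it attaches directly to the root.
The smallest clade enclosing both is the whole tree (their MRCA is the root), so the answer is all 18 tips in alphabetical order.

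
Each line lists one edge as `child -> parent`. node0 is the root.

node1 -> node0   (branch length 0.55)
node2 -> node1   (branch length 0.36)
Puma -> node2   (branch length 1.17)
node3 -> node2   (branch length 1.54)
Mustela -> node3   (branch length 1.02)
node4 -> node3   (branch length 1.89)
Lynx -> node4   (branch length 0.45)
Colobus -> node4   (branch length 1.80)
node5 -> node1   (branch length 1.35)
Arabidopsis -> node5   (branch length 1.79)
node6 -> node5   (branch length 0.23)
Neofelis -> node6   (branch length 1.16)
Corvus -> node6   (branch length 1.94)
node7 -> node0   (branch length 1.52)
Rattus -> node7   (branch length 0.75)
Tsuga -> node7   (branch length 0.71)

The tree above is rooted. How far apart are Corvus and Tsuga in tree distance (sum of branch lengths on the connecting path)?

The path runs Corvus → … → MRCA → … → Tsuga; the MRCA is the root of the tree.
Branch lengths along that path: 1.94 + 0.23 + 1.35 + 0.55 + 1.52 + 0.71 = 6.30.

6.30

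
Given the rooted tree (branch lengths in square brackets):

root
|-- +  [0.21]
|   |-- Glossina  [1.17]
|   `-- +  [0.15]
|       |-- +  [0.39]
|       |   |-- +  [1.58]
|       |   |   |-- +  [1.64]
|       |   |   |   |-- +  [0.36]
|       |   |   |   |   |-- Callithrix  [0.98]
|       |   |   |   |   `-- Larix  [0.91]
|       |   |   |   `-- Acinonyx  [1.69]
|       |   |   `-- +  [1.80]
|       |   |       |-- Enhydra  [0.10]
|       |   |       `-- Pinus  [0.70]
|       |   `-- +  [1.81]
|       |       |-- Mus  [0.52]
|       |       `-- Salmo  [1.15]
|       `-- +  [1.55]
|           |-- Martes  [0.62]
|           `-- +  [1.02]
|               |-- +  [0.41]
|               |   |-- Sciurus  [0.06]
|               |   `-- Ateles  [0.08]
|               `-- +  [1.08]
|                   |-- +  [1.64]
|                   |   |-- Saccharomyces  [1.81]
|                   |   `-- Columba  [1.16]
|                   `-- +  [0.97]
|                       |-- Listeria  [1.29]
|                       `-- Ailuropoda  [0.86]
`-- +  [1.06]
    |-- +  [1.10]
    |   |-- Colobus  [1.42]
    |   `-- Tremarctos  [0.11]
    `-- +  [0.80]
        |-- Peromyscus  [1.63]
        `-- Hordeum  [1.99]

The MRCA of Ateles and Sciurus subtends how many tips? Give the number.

2

The MRCA of Ateles and Sciurus is the node subtending (Sciurus,Ateles).
That clade contains 2 terminal taxa: Ateles, Sciurus.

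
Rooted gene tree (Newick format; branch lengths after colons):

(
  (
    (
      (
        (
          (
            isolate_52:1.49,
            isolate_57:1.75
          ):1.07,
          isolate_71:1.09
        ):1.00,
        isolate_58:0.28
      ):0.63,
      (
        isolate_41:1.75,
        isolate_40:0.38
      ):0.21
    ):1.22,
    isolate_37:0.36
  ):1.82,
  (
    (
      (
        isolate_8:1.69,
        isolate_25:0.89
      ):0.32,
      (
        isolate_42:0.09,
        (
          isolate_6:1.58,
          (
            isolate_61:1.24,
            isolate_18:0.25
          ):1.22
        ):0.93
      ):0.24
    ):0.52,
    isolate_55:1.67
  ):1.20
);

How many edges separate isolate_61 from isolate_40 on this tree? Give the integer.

The MRCA of isolate_61 and isolate_40 is the root of the tree.
From isolate_61 up to that node: 6 branches. From isolate_40 up to the same node: 4 branches. Total: 6 + 4 = 10.

10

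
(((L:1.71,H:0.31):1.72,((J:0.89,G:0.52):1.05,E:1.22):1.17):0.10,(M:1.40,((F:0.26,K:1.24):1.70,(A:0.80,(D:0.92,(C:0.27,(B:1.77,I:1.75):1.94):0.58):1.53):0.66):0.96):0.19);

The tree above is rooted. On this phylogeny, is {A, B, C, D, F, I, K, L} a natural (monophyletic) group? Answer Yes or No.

No

The MRCA of the listed taxa is the root, so the smallest clade containing them is the whole tree.
That clade also contains E, G, H, J, M, which are not in the proposed group, so the group is not monophyletic.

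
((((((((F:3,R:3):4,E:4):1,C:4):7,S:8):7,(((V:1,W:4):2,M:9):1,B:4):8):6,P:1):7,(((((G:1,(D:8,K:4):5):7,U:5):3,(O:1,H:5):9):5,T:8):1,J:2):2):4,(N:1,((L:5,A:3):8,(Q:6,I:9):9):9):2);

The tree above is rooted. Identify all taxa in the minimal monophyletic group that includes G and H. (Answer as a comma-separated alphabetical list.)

Tracing G: it sits inside (G,(D,K)).
Tracing H: it sits inside (O,H).
The smallest clade enclosing both is (((G,(D,K)),U),(O,H)); the answer is its 6 terminal taxa in alphabetical order.

D, G, H, K, O, U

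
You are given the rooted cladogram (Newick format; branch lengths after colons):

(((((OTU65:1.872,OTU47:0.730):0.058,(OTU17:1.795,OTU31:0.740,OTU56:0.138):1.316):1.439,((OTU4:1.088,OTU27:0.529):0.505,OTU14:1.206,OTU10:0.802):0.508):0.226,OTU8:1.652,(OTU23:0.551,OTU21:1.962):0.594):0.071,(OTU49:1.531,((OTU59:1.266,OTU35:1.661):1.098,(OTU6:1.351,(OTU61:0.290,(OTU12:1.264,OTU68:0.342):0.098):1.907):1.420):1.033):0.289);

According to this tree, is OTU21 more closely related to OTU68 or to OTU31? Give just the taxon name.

OTU31

The MRCA of OTU21 and OTU31 subtends ((((OTU65,OTU47),(OTU17,OTU31,OTU56)),((OTU4,OTU27),OTU14,OTU10)),OTU8,(OTU23,OTU21)) (12 taxa).
The MRCA of OTU21 and OTU68 is the root, subtending the entire tree (19 taxa).
The first is nested inside the second, so OTU21 shares a more recent common ancestor with OTU31.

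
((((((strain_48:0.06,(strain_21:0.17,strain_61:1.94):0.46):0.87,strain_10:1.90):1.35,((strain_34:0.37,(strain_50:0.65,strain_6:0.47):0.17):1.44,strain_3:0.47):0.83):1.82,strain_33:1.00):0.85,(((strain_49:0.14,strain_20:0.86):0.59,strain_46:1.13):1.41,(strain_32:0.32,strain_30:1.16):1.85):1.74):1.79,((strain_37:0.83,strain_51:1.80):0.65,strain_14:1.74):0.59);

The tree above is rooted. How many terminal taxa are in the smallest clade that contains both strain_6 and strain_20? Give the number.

14

The MRCA of strain_6 and strain_20 is the node subtending (((((strain_48,(strain_21,strain_61)),strain_10),((strain_34,(strain_50,strain_6)),strain_3)),strain_33),(((strain_49,strain_20),strain_46),(strain_32,strain_30))).
That clade contains 14 terminal taxa: strain_10, strain_20, strain_21, strain_3, strain_30, strain_32, strain_33, strain_34, strain_46, strain_48, strain_49, strain_50, strain_6, strain_61.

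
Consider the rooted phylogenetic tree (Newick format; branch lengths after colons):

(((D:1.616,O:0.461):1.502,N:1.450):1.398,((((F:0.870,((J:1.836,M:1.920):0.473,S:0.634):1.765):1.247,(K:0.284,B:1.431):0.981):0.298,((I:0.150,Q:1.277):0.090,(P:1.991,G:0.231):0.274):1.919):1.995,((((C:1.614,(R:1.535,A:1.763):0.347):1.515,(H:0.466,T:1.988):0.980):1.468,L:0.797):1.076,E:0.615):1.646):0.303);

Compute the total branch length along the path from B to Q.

5.996

The path runs B → … → MRCA → … → Q; the MRCA is the node subtending (((F,((J,M),S)),(K,B)),((I,Q),(P,G))).
Branch lengths along that path: 1.431 + 0.981 + 0.298 + 1.919 + 0.090 + 1.277 = 5.996.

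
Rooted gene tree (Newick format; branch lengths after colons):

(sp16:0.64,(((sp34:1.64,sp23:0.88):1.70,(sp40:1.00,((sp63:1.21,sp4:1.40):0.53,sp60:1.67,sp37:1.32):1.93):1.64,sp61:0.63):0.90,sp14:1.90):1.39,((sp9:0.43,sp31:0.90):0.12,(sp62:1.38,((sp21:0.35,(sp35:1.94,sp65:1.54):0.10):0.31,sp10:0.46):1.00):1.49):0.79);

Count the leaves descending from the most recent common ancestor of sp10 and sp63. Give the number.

The MRCA of sp10 and sp63 is the root, so the clade is the entire tree.
That clade contains 17 terminal taxa: sp10, sp14, sp16, sp21, sp23, sp31, sp34, sp35, sp37, sp4, sp40, sp60, sp61, sp62, sp63, sp65, sp9.

17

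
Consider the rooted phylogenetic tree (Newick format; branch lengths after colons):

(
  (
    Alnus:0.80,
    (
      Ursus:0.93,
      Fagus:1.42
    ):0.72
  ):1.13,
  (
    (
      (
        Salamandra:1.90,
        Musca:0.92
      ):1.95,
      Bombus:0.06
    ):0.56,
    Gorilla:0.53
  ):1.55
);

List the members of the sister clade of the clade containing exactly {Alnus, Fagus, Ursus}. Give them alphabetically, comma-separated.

The clade containing exactly {Alnus, Fagus, Ursus} attaches directly to the root of the tree.
The other lineage descending from that same node — the sister group — is (((Salamandra,Musca),Bombus),Gorilla); its 4 tips in alphabetical order are the answer.

Bombus, Gorilla, Musca, Salamandra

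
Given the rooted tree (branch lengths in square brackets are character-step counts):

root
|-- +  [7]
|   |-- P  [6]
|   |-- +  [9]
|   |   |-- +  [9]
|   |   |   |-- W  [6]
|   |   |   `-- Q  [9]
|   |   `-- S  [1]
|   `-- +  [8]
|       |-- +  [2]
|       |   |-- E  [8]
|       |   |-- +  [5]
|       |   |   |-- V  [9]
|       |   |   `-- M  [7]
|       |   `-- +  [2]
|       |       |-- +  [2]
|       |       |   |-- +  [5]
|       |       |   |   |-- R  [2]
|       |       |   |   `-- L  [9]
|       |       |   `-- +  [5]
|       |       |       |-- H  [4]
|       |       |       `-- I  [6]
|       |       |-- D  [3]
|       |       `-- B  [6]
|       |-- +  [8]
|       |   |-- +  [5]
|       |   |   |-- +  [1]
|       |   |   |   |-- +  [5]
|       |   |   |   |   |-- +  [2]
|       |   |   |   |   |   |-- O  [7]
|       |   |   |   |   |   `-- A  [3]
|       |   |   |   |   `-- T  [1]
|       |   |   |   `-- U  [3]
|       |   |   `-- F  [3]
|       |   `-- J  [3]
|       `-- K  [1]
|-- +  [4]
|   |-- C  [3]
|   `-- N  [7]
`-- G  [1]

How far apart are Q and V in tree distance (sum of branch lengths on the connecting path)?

51

The path runs Q → … → MRCA → … → V; the MRCA is the node subtending (P,((W,Q),S),((E,(V,M),(((R,L),(H,I)),D,B)),(((((O,A),T),U),F),J),K)).
Branch lengths along that path: 9 + 9 + 9 + 8 + 2 + 5 + 9 = 51.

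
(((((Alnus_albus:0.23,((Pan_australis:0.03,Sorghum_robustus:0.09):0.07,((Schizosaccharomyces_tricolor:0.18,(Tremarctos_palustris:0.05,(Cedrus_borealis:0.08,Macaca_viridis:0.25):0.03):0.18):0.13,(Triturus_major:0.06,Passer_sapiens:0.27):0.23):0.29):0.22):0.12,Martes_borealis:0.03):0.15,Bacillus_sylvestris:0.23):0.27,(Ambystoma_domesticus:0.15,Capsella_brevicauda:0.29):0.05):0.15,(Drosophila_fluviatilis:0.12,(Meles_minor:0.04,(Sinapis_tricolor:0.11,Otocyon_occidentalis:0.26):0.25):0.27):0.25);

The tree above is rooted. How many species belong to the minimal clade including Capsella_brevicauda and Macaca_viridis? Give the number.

13

The MRCA of Capsella_brevicauda and Macaca_viridis is the node subtending ((((Alnus_albus,((Pan_australis,Sorghum_robustus),((Schizosaccharomyces_tricolor,(Tremarctos_palustris,(Cedrus_borealis,Macaca_viridis))),(Triturus_major,Passer_sapiens)))),Martes_borealis),Bacillus_sylvestris),(Ambystoma_domesticus,Capsella_brevicauda)).
That clade contains 13 terminal taxa: Alnus_albus, Ambystoma_domesticus, Bacillus_sylvestris, Capsella_brevicauda, Cedrus_borealis, Macaca_viridis, Martes_borealis, Pan_australis, Passer_sapiens, Schizosaccharomyces_tricolor, Sorghum_robustus, Tremarctos_palustris, Triturus_major.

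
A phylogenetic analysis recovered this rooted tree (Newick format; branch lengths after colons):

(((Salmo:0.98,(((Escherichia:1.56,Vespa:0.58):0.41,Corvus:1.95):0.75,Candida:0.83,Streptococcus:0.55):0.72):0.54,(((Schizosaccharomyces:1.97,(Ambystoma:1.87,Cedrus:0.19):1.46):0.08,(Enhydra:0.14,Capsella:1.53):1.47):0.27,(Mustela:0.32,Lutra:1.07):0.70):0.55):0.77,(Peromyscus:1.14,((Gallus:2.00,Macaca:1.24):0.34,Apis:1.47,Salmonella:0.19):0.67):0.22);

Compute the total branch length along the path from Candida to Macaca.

The path runs Candida → … → MRCA → … → Macaca; the MRCA is the root of the tree.
Branch lengths along that path: 0.83 + 0.72 + 0.54 + 0.77 + 0.22 + 0.67 + 0.34 + 1.24 = 5.33.

5.33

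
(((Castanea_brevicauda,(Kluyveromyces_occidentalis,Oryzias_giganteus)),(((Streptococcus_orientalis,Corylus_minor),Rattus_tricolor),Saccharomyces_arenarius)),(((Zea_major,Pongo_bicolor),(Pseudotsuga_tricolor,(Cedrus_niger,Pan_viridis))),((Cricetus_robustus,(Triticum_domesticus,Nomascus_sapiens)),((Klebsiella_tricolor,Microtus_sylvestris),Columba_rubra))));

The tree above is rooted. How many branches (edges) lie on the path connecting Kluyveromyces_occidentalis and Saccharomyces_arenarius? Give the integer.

5

The MRCA of Kluyveromyces_occidentalis and Saccharomyces_arenarius is the node subtending ((Castanea_brevicauda,(Kluyveromyces_occidentalis,Oryzias_giganteus)),(((Streptococcus_orientalis,Corylus_minor),Rattus_tricolor),Saccharomyces_arenarius)).
From Kluyveromyces_occidentalis up to that node: 3 branches. From Saccharomyces_arenarius up to the same node: 2 branches. Total: 3 + 2 = 5.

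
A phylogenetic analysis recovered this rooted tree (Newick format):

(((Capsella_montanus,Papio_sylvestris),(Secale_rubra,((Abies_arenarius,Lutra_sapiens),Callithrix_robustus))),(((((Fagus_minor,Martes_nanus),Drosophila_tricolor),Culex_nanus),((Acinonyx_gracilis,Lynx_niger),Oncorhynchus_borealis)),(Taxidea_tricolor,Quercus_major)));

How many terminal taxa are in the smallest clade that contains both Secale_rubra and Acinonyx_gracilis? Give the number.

15

The MRCA of Secale_rubra and Acinonyx_gracilis is the root, so the clade is the entire tree.
That clade contains 15 terminal taxa: Abies_arenarius, Acinonyx_gracilis, Callithrix_robustus, Capsella_montanus, Culex_nanus, Drosophila_tricolor, Fagus_minor, Lutra_sapiens, Lynx_niger, Martes_nanus, Oncorhynchus_borealis, Papio_sylvestris, Quercus_major, Secale_rubra, Taxidea_tricolor.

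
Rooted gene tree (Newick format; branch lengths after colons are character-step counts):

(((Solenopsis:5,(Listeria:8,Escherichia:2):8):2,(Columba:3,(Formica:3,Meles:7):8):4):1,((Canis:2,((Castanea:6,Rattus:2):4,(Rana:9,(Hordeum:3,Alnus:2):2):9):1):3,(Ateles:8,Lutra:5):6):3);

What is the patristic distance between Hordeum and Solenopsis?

29

The path runs Hordeum → … → MRCA → … → Solenopsis; the MRCA is the root of the tree.
Branch lengths along that path: 3 + 2 + 9 + 1 + 3 + 3 + 1 + 2 + 5 = 29.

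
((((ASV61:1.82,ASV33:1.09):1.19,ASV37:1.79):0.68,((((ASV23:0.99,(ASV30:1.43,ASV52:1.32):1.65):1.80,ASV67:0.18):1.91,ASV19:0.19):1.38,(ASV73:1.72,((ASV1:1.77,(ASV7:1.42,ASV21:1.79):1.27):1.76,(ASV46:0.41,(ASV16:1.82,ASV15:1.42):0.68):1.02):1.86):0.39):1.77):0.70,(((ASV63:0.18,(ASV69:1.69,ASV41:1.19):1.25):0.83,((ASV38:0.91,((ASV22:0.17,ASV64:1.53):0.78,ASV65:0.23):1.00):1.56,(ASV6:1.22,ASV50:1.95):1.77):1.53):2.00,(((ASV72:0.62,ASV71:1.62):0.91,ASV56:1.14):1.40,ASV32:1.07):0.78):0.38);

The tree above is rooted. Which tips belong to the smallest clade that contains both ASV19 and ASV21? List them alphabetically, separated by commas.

ASV1, ASV15, ASV16, ASV19, ASV21, ASV23, ASV30, ASV46, ASV52, ASV67, ASV7, ASV73

Tracing ASV19: it sits inside (((ASV23,(ASV30,ASV52)),ASV67),ASV19).
Tracing ASV21: it sits inside (ASV7,ASV21).
The smallest clade enclosing both is ((((ASV23,(ASV30,ASV52)),ASV67),ASV19),(ASV73,((ASV1,(ASV7,ASV21)),(ASV46,(ASV16,ASV15))))); the answer is its 12 terminal taxa in alphabetical order.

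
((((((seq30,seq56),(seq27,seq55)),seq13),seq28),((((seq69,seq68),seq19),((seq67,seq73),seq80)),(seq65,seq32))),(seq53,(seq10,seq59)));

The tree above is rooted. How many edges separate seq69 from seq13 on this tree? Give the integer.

The MRCA of seq69 and seq13 is the node subtending (((((seq30,seq56),(seq27,seq55)),seq13),seq28),((((seq69,seq68),seq19),((seq67,seq73),seq80)),(seq65,seq32))).
From seq69 up to that node: 5 branches. From seq13 up to the same node: 3 branches. Total: 5 + 3 = 8.

8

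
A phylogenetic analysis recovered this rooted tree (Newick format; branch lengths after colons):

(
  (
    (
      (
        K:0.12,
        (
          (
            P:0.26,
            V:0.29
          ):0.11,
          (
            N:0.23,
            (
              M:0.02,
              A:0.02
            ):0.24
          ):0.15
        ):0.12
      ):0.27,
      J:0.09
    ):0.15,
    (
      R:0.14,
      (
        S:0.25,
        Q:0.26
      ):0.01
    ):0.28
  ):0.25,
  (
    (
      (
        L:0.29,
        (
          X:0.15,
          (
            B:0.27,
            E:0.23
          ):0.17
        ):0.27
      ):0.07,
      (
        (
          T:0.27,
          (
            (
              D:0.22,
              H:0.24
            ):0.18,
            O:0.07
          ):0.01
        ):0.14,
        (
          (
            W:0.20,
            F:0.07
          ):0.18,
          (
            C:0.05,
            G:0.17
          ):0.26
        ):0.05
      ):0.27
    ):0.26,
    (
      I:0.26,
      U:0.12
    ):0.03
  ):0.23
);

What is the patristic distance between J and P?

The path runs J → … → MRCA → … → P; the MRCA is the node subtending ((K,((P,V),(N,(M,A)))),J).
Branch lengths along that path: 0.09 + 0.27 + 0.12 + 0.11 + 0.26 = 0.85.

0.85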